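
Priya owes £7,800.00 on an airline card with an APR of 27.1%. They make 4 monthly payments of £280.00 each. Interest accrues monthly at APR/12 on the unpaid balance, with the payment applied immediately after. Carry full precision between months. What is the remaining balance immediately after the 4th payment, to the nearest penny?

£7,370.32

Monthly rate r = 27.1%/12 = 2.25833% = 0.0225833.
Each month: B ← B·(1+r) − £280.00.
Month 1: interest £176.15; balance after payment £7,696.15.
Month 2: interest £173.80; balance after payment £7,589.95.
Month 3: interest £171.41; balance after payment £7,481.36.
Month 4: interest £168.95; balance after payment £7,370.32.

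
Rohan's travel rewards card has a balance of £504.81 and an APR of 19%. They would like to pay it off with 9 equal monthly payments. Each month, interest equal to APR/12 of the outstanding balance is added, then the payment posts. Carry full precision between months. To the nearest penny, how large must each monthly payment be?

£60.62

Monthly rate r = 19%/12 = 1.58333% = 0.0158333.
Level-payment amortization: P = B₀·r / (1 − (1+r)^(−n)) = 504.81·0.0158333 / (1 − 1.01583^(−9)).
Denominator 1 − (1+r)^(−9) = 0.131843815.
P = 7.99283 / 0.131843815 ≈ 60.62.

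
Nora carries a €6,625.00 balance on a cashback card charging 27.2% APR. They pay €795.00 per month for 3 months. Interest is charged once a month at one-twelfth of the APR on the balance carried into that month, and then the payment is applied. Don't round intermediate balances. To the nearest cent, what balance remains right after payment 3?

Monthly rate r = 27.2%/12 = 2.26667% = 0.0226667.
Each month: B ← B·(1+r) − €795.00.
Month 1: interest €150.17; balance after payment €5,980.17.
Month 2: interest €135.55; balance after payment €5,320.72.
Month 3: interest €120.60; balance after payment €4,646.32.

€4,646.32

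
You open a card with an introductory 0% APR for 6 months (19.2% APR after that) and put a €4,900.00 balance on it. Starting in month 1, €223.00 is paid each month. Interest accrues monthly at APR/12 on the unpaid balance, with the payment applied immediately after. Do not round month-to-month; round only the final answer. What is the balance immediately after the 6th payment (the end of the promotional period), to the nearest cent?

€3,562.00

Promo months 1–6 at r₀ = 0%/12 = 0; months 7+ at r₁ = 19.2%/12 = 0.016.
After month 6 (no interest yet): B = €4,900.00 − 6·€223.00 = €3,562.00.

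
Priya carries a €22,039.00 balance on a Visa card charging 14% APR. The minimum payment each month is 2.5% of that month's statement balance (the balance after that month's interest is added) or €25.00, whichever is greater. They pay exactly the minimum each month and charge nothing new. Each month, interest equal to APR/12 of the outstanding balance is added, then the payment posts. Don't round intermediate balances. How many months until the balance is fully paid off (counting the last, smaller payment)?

Monthly rate r = 14%/12 = 1.16667% = 0.0116667.
While 2.5% of the post-interest balance exceeds €25.00, each month B ← (B·(1+r))·(1 − 0.025), i.e. B shrinks by the factor (1+r)·0.975 = 0.98638.
This holds for months 1–227. Entering month 228 the balance is €978.90; 2.5% of the post-interest balance is now below €25.00, so the flat €25.00 minimum applies from here.
From month 228 a fixed €25.00 at rate r clears €978.90 in 53 more payments. Total: 227 + 53 = 280 months.

280 months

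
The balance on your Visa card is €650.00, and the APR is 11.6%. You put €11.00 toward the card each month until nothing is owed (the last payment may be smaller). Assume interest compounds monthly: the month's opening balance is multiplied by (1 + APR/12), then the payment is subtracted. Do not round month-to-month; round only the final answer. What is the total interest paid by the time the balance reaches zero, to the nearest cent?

Monthly rate r = 11.6%/12 = 0.966667% = 0.00966667.
Payoff takes n = ⌈−ln(1 − rB₀/P)/ln(1+r)⌉ = ⌈88.022⌉ = 89 payments; the last is €0.24.
Total paid = 88·€11.00 + €0.24 = €968.24.
Total interest = total paid − principal = €968.24 − €650.00 = €318.24.

€318.24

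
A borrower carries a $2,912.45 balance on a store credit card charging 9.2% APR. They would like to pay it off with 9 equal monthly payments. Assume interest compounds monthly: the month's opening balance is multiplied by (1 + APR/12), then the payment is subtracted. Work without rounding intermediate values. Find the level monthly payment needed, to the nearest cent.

$336.14

Monthly rate r = 9.2%/12 = 0.766667% = 0.00766667.
Level-payment amortization: P = B₀·r / (1 − (1+r)^(−n)) = 2912.45·0.00766667 / (1 − 1.00767^(−9)).
Denominator 1 − (1+r)^(−9) = 0.0664276772.
P = 22.3288 / 0.0664276772 ≈ 336.14.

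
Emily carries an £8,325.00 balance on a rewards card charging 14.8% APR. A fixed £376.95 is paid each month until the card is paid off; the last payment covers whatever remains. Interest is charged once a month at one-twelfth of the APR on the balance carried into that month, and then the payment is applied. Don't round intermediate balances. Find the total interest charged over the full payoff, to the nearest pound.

Monthly rate r = 14.8%/12 = 1.23333% = 0.0123333.
Payoff takes n = ⌈−ln(1 − rB₀/P)/ln(1+r)⌉ = ⌈25.941⌉ = 26 payments; the last is £354.81.
Total paid = 25·£376.95 + £354.81 = £9,778.56.
Total interest = total paid − principal = £9,778.56 − £8,325.00 = £1,453.56.

£1,454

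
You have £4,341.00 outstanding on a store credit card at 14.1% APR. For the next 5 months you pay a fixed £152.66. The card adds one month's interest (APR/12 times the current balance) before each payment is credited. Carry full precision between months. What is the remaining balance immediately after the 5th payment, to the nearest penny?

Monthly rate r = 14.1%/12 = 1.175% = 0.01175.
Each month: B ← B·(1+r) − £152.66.
Month 1: interest £51.01; balance after payment £4,239.35.
Month 2: interest £49.81; balance after payment £4,136.50.
Month 3: interest £48.60; balance after payment £4,032.44.
Month 4: interest £47.38; balance after payment £3,927.16.
Month 5: interest £46.14; balance after payment £3,820.65.

£3,820.65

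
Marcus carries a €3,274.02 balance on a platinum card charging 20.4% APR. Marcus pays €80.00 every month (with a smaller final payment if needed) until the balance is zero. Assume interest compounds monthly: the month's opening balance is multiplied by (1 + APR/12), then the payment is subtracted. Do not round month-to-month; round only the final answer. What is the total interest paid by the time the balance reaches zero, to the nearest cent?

€2,372.84

Monthly rate r = 20.4%/12 = 1.7% = 0.017.
Payoff takes n = ⌈−ln(1 − rB₀/P)/ln(1+r)⌉ = ⌈70.584⌉ = 71 payments; the last is €46.86.
Total paid = 70·€80.00 + €46.86 = €5,646.86.
Total interest = total paid − principal = €5,646.86 − €3,274.02 = €2,372.84.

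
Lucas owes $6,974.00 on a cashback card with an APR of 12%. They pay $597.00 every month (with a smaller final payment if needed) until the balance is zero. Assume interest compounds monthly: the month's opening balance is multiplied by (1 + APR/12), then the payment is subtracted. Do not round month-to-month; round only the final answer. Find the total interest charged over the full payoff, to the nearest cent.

$479.89

Monthly rate r = 12%/12 = 1% = 0.01.
Payoff takes n = ⌈−ln(1 − rB₀/P)/ln(1+r)⌉ = ⌈12.484⌉ = 13 payments; the last is $289.89.
Total paid = 12·$597.00 + $289.89 = $7,453.89.
Total interest = total paid − principal = $7,453.89 − $6,974.00 = $479.89.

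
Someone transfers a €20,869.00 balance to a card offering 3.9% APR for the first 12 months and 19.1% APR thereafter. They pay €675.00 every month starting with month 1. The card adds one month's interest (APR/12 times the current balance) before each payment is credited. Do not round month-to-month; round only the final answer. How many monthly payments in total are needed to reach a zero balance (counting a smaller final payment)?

Promo months 1–12 at r₀ = 3.9%/12 = 0.00325; months 13+ at r₁ = 19.1%/12 = 0.0159167.
After month 12: iterate B ← B·(1+r₀) − €675.00 for 12 months → €13,451.23.
Then at r₁ with €675.00/mo: n₂ = −ln(1 − r₁·B/P)/ln(1+r₁) ≈ 24.16 → 25 more payments.

37 payments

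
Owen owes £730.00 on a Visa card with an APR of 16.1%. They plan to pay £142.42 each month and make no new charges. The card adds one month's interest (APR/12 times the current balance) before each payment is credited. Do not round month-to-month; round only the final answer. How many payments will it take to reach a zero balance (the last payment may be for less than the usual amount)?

Monthly rate r = 16.1%/12 = 1.34167% = 0.0134167.
Recurrence: B ← B·(1+r) − £142.42.
Month 1: interest £9.79; balance after payment £597.37.
Month 2: interest £8.01; balance after payment £462.97.
Month 3: interest £6.21; balance after payment £326.76.
Month 4: interest £4.38; balance after payment £188.72.
Month 5: interest £2.53; balance after payment £48.84.
Month 6: interest £0.66; balance after payment £0.00.

6 payments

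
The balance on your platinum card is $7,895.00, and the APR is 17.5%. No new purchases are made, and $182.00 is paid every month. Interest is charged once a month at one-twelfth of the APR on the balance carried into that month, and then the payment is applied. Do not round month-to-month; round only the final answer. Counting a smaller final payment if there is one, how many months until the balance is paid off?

Monthly rate r = 17.5%/12 = 1.45833% = 0.0145833.
Recurrence: B ← B·(1+r) − $182.00.
Month 1: interest $115.14; balance after payment $7,828.14.
Month 2: interest $114.16; balance after payment $7,760.30.
Closed form: n = −ln(1 − rB₀/P)/ln(1+r) = −ln(0.36739)/ln(1.01458) ≈ 69.163, so the balance reaches zero during payment 70.

70 months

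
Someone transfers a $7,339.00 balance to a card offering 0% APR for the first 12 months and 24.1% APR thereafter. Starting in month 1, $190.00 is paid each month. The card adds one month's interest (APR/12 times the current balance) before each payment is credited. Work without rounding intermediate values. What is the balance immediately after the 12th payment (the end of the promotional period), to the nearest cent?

$5,059.00

Promo months 1–12 at r₀ = 0%/12 = 0; months 13+ at r₁ = 24.1%/12 = 0.0200833.
After month 12 (no interest yet): B = $7,339.00 − 12·$190.00 = $5,059.00.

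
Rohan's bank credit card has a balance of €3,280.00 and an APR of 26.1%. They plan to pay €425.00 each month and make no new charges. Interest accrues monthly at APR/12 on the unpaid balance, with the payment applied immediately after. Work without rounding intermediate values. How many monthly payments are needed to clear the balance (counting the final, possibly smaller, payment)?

Monthly rate r = 26.1%/12 = 2.175% = 0.02175.
Recurrence: B ← B·(1+r) − €425.00.
Month 1: interest €71.34; balance after payment €2,926.34.
Month 2: interest €63.65; balance after payment €2,564.99.
Closed form: n = −ln(1 − rB₀/P)/ln(1+r) = −ln(0.83214)/ln(1.02175) ≈ 8.540, so the balance reaches zero during payment 9.

9 months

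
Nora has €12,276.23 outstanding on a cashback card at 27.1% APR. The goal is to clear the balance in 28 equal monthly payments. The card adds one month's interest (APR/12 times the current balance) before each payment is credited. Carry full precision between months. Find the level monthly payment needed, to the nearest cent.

€596.34

Monthly rate r = 27.1%/12 = 2.25833% = 0.0225833.
Level-payment amortization: P = B₀·r / (1 − (1+r)^(−n)) = 12276.23·0.0225833 / (1 − 1.02258^(−28)).
Denominator 1 − (1+r)^(−28) = 0.464898562.
P = 277.238 / 0.464898562 ≈ 596.34.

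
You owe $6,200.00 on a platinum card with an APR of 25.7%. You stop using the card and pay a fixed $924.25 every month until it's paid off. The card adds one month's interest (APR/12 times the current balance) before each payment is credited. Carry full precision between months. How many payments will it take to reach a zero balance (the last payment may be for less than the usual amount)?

8 months

Monthly rate r = 25.7%/12 = 2.14167% = 0.0214167.
Recurrence: B ← B·(1+r) − $924.25.
Month 1: interest $132.78; balance after payment $5,408.53.
Month 2: interest $115.83; balance after payment $4,600.12.
Closed form: n = −ln(1 − rB₀/P)/ln(1+r) = −ln(0.85633)/ln(1.02142) ≈ 7.319, so the balance reaches zero during payment 8.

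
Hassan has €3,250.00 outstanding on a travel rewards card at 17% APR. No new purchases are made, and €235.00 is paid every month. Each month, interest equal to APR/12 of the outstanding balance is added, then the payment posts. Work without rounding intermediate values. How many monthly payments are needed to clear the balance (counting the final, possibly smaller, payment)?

16 payments

Monthly rate r = 17%/12 = 1.41667% = 0.0141667.
Recurrence: B ← B·(1+r) − €235.00.
Month 1: interest €46.04; balance after payment €3,061.04.
Month 2: interest €43.36; balance after payment €2,869.41.
Closed form: n = −ln(1 − rB₀/P)/ln(1+r) = −ln(0.80408)/ln(1.01417) ≈ 15.501, so the balance reaches zero during payment 16.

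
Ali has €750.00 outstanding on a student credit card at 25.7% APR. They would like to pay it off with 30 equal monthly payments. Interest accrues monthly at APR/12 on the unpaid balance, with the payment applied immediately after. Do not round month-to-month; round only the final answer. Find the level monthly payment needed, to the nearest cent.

€34.14

Monthly rate r = 25.7%/12 = 2.14167% = 0.0214167.
Level-payment amortization: P = B₀·r / (1 − (1+r)^(−n)) = 750.00·0.0214167 / (1 − 1.02142^(−30)).
Denominator 1 − (1+r)^(−30) = 0.470444115.
P = 16.0625 / 0.470444115 ≈ 34.14.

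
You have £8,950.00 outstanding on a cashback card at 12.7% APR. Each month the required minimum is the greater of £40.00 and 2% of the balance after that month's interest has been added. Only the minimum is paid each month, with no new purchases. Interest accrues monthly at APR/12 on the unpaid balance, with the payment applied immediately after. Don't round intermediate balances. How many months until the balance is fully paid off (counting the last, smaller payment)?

Monthly rate r = 12.7%/12 = 1.05833% = 0.0105833.
While 2% of the post-interest balance exceeds £40.00, each month B ← (B·(1+r))·(1 − 0.02), i.e. B shrinks by the factor (1+r)·0.98 = 0.99037.
This holds for months 1–156. Entering month 157 the balance is £1,978.53; 2% of the post-interest balance is now below £40.00, so the flat £40.00 minimum applies from here.
From month 157 a fixed £40.00 at rate r clears £1,978.53 in 71 more payments. Total: 156 + 71 = 227 months.

227 months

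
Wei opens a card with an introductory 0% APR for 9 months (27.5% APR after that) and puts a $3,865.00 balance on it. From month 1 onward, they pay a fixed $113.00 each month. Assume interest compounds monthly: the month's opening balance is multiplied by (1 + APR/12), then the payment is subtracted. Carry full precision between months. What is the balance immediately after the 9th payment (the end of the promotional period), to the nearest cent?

Promo months 1–9 at r₀ = 0%/12 = 0; months 10+ at r₁ = 27.5%/12 = 0.0229167.
After month 9 (no interest yet): B = $3,865.00 − 9·$113.00 = $2,848.00.

$2,848.00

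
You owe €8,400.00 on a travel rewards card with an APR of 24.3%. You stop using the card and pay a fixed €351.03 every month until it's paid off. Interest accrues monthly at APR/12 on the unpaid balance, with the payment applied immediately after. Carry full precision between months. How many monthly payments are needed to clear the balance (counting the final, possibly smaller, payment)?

Monthly rate r = 24.3%/12 = 2.025% = 0.02025.
Recurrence: B ← B·(1+r) − €351.03.
Month 1: interest €170.10; balance after payment €8,219.07.
Month 2: interest €166.44; balance after payment €8,034.48.
Closed form: n = −ln(1 − rB₀/P)/ln(1+r) = −ln(0.51543)/ln(1.02025) ≈ 33.059, so the balance reaches zero during payment 34.

34 payments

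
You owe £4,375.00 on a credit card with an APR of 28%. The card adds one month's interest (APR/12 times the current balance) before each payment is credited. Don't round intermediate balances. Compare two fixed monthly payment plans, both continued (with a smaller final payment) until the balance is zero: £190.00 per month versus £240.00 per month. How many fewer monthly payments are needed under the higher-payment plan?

Monthly rate r = 28%/12 = 2.33333% = 0.0233333.
At £190.00/mo: n = ⌈−ln(1 − rB₀/P)/ln(1+r)⌉ = 34 payments (last £78.63); total interest = total paid − £4,375.00 = £1,973.63.
At £240.00/mo: 25 payments (last £4.45); total interest £1,389.45.
Payments saved = 34 − 25 = 9.

9 fewer payments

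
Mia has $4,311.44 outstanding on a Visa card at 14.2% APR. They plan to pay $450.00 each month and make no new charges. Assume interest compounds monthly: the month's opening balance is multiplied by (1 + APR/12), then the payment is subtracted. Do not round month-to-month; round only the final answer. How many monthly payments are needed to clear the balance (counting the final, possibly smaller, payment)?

Monthly rate r = 14.2%/12 = 1.18333% = 0.0118333.
Recurrence: B ← B·(1+r) − $450.00.
Month 1: interest $51.02; balance after payment $3,912.46.
Month 2: interest $46.30; balance after payment $3,508.76.
Closed form: n = −ln(1 − rB₀/P)/ln(1+r) = −ln(0.88663)/ln(1.01183) ≈ 10.229, so the balance reaches zero during payment 11.

11 months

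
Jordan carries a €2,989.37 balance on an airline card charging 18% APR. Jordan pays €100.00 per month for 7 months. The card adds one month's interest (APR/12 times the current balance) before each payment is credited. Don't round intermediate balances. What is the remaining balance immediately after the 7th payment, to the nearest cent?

€2,585.44

Monthly rate r = 18%/12 = 1.5% = 0.015.
Each month: B ← B·(1+r) − €100.00.
Month 1: interest €44.84; balance after payment €2,934.21.
Month 2: interest €44.01; balance after payment €2,878.22.
Month 3: interest €43.17; balance after payment €2,821.40.
Month 4: interest €42.32; balance after payment €2,763.72.
Month 5: interest €41.46; balance after payment €2,705.17.
Month 6: interest €40.58; balance after payment €2,645.75.
Month 7: interest €39.69; balance after payment €2,585.44.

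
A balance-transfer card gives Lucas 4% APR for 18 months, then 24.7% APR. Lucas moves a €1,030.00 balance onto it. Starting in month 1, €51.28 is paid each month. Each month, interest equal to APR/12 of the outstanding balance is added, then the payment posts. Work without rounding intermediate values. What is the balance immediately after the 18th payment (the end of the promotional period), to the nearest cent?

Promo months 1–18 at r₀ = 4%/12 = 0.00333333; months 19+ at r₁ = 24.7%/12 = 0.0205833.
After month 18: iterate B ← B·(1+r₀) − €51.28 for 18 months → €143.92.

€143.92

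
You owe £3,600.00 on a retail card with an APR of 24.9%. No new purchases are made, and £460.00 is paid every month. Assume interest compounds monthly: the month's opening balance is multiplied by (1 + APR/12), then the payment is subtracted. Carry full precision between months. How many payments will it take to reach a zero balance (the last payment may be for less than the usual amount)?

Monthly rate r = 24.9%/12 = 2.075% = 0.02075.
Recurrence: B ← B·(1+r) − £460.00.
Month 1: interest £74.70; balance after payment £3,214.70.
Month 2: interest £66.71; balance after payment £2,821.41.
Closed form: n = −ln(1 − rB₀/P)/ln(1+r) = −ln(0.83761)/ln(1.02075) ≈ 8.628, so the balance reaches zero during payment 9.

9 payments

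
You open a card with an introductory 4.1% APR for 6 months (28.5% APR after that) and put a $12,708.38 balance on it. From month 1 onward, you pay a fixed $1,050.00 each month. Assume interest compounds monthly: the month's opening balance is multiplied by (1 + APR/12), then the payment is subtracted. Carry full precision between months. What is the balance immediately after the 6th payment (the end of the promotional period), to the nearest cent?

Promo months 1–6 at r₀ = 4.1%/12 = 0.00341667; months 7+ at r₁ = 28.5%/12 = 0.02375.
After month 6: iterate B ← B·(1+r₀) − $1,050.00 for 6 months → $6,617.08.

$6,617.08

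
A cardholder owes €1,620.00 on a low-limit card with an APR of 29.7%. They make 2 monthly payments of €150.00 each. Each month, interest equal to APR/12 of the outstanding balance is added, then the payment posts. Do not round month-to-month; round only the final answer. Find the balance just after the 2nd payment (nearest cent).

€1,397.47

Monthly rate r = 29.7%/12 = 2.475% = 0.02475.
Each month: B ← B·(1+r) − €150.00.
Month 1: interest €40.09; balance after payment €1,510.10.
Month 2: interest €37.37; balance after payment €1,397.47.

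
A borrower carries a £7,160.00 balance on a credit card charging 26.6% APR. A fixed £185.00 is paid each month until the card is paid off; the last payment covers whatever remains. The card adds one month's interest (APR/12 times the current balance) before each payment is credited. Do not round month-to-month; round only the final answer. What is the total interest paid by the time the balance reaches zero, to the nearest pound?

Monthly rate r = 26.6%/12 = 2.21667% = 0.0221667.
Payoff takes n = ⌈−ln(1 − rB₀/P)/ln(1+r)⌉ = ⌈89.000⌉ = 90 payments; the last is £0.07.
Total paid = 89·£185.00 + £0.07 = £16,465.07.
Total interest = total paid − principal = £16,465.07 − £7,160.00 = £9,305.07.

£9,305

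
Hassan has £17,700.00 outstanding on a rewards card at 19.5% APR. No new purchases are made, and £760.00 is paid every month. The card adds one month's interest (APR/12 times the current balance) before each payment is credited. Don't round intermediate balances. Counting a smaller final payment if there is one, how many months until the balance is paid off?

Monthly rate r = 19.5%/12 = 1.625% = 0.01625.
Recurrence: B ← B·(1+r) − £760.00.
Month 1: interest £287.62; balance after payment £17,227.62.
Month 2: interest £279.95; balance after payment £16,747.57.
Closed form: n = −ln(1 − rB₀/P)/ln(1+r) = −ln(0.62155)/ln(1.01625) ≈ 29.501, so the balance reaches zero during payment 30.

30 months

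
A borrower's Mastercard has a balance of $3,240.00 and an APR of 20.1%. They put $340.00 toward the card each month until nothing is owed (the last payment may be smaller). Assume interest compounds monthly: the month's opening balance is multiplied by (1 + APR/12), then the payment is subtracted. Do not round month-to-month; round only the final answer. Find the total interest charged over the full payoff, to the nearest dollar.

$320

Monthly rate r = 20.1%/12 = 1.675% = 0.01675.
Payoff takes n = ⌈−ln(1 − rB₀/P)/ln(1+r)⌉ = ⌈10.469⌉ = 11 payments; the last is $160.06.
Total paid = 10·$340.00 + $160.06 = $3,560.06.
Total interest = total paid − principal = $3,560.06 − $3,240.00 = $320.06.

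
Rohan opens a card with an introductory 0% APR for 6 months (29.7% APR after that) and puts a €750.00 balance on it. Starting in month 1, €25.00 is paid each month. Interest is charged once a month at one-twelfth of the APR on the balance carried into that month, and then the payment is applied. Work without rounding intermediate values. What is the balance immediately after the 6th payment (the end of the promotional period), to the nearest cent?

€600.00

Promo months 1–6 at r₀ = 0%/12 = 0; months 7+ at r₁ = 29.7%/12 = 0.02475.
After month 6 (no interest yet): B = €750.00 − 6·€25.00 = €600.00.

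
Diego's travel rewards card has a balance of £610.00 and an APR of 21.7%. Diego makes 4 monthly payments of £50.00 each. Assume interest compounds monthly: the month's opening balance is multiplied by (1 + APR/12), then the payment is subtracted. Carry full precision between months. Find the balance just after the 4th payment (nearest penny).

£449.84

Monthly rate r = 21.7%/12 = 1.80833% = 0.0180833.
Each month: B ← B·(1+r) − £50.00.
Month 1: interest £11.03; balance after payment £571.03.
Month 2: interest £10.33; balance after payment £531.36.
Month 3: interest £9.61; balance after payment £490.97.
Month 4: interest £8.88; balance after payment £449.84.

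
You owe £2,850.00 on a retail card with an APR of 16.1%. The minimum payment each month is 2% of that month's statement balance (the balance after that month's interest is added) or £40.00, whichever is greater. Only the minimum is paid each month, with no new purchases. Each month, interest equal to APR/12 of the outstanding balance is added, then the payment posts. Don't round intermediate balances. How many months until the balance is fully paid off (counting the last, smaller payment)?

Monthly rate r = 16.1%/12 = 1.34167% = 0.0134167.
While 2% of the post-interest balance exceeds £40.00, each month B ← (B·(1+r))·(1 − 0.02), i.e. B shrinks by the factor (1+r)·0.98 = 0.99315.
This holds for months 1–54. Entering month 55 the balance is £1,966.11; 2% of the post-interest balance is now below £40.00, so the flat £40.00 minimum applies from here.
From month 55 a fixed £40.00 at rate r clears £1,966.11 in 81 more payments. Total: 54 + 81 = 135 months.

135 months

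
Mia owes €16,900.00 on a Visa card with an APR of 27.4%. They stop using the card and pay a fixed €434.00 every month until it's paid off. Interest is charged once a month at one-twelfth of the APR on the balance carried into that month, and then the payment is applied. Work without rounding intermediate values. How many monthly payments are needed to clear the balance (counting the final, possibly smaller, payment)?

98 payments

Monthly rate r = 27.4%/12 = 2.28333% = 0.0228333.
Recurrence: B ← B·(1+r) − €434.00.
Month 1: interest €385.88; balance after payment €16,851.88.
Month 2: interest €384.78; balance after payment €16,802.67.
Closed form: n = −ln(1 − rB₀/P)/ln(1+r) = −ln(0.11087)/ln(1.02283) ≈ 97.420, so the balance reaches zero during payment 98.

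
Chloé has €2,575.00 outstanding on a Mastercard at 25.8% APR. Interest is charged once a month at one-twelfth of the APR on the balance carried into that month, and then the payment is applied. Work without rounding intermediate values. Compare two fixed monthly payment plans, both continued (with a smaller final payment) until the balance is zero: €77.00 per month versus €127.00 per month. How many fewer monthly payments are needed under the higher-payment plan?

Monthly rate r = 25.8%/12 = 2.15% = 0.0215.
At €77.00/mo: n = ⌈−ln(1 − rB₀/P)/ln(1+r)⌉ = 60 payments (last €52.02); total interest = total paid − €2,575.00 = €2,020.02.
At €127.00/mo: 27 payments (last €116.48); total interest €843.48.
Payments saved = 60 − 27 = 33.

33 fewer payments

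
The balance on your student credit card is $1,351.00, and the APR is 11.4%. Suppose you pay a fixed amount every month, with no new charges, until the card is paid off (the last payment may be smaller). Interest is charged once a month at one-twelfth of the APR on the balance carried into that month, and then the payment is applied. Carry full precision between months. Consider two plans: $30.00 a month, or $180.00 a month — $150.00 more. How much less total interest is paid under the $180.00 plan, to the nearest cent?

Monthly rate r = 11.4%/12 = 0.95% = 0.0095.
At $30.00/mo: n = ⌈−ln(1 − rB₀/P)/ln(1+r)⌉ = 60 payments (last $1.41); total interest = total paid − $1,351.00 = $420.41.
At $180.00/mo: 8 payments (last $148.36); total interest $57.36.
Interest saved = $420.41 − $57.36 = $363.05.

$363.05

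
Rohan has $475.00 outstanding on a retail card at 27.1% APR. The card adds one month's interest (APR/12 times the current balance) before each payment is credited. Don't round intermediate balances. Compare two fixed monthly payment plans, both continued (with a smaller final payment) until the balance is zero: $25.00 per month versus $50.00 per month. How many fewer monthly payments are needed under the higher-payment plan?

15 fewer payments

Monthly rate r = 27.1%/12 = 2.25833% = 0.0225833.
At $25.00/mo: n = ⌈−ln(1 − rB₀/P)/ln(1+r)⌉ = 26 payments (last $2.50); total interest = total paid − $475.00 = $152.50.
At $50.00/mo: 11 payments (last $40.76); total interest $65.76.
Payments saved = 26 − 11 = 15.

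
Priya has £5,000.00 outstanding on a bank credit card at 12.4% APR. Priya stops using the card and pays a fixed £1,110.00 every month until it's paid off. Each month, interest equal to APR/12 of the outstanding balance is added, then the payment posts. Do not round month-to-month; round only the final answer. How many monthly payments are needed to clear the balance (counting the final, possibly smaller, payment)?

Monthly rate r = 12.4%/12 = 1.03333% = 0.0103333.
Recurrence: B ← B·(1+r) − £1,110.00.
Month 1: interest £51.67; balance after payment £3,941.67.
Month 2: interest £40.73; balance after payment £2,872.40.
Month 3: interest £29.68; balance after payment £1,792.08.
Month 4: interest £18.52; balance after payment £700.60.
Month 5: interest £7.24; balance after payment £0.00.

5 payments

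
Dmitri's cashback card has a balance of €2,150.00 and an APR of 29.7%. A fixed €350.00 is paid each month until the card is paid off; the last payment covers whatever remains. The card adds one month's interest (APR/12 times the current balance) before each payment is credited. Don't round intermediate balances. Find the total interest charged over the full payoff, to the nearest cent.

Monthly rate r = 29.7%/12 = 2.475% = 0.02475.
Payoff takes n = ⌈−ln(1 − rB₀/P)/ln(1+r)⌉ = ⌈6.745⌉ = 7 payments; the last is €261.71.
Total paid = 6·€350.00 + €261.71 = €2,361.71.
Total interest = total paid − principal = €2,361.71 − €2,150.00 = €211.71.

€211.71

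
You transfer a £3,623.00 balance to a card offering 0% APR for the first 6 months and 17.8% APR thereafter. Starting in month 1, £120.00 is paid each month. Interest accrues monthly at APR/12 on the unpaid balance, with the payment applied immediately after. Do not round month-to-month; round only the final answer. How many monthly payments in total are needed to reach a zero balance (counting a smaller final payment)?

37 payments

Promo months 1–6 at r₀ = 0%/12 = 0; months 7+ at r₁ = 17.8%/12 = 0.0148333.
After month 6 (no interest yet): B = £3,623.00 − 6·£120.00 = £2,903.00.
Then at r₁ with £120.00/mo: n₂ = −ln(1 − r₁·B/P)/ln(1+r₁) ≈ 30.19 → 31 more payments.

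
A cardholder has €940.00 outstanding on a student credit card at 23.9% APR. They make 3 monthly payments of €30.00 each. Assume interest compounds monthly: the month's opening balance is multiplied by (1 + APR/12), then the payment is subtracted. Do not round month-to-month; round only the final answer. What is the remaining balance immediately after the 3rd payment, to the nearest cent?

€905.49

Monthly rate r = 23.9%/12 = 1.99167% = 0.0199167.
Each month: B ← B·(1+r) − €30.00.
Month 1: interest €18.72; balance after payment €928.72.
Month 2: interest €18.50; balance after payment €917.22.
Month 3: interest €18.27; balance after payment €905.49.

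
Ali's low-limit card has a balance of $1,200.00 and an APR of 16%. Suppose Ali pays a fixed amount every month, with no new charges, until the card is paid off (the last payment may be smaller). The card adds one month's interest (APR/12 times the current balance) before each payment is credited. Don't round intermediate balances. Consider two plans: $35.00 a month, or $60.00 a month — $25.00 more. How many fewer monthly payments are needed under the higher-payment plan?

Monthly rate r = 16%/12 = 1.33333% = 0.0133333.
At $35.00/mo: n = ⌈−ln(1 − rB₀/P)/ln(1+r)⌉ = 47 payments (last $4.33); total interest = total paid − $1,200.00 = $414.33.
At $60.00/mo: 24 payments (last $25.08); total interest $205.08.
Payments saved = 47 − 24 = 23.

23 fewer payments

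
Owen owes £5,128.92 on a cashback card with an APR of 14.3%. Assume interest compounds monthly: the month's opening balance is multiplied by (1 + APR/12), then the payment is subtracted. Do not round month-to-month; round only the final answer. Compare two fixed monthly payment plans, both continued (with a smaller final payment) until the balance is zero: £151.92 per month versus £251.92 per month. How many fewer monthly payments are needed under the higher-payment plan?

20 fewer payments

Monthly rate r = 14.3%/12 = 1.19167% = 0.0119167.
At £151.92/mo: n = ⌈−ln(1 − rB₀/P)/ln(1+r)⌉ = 44 payments (last £68.23); total interest = total paid − £5,128.92 = £1,471.87.
At £251.92/mo: 24 payments (last £115.65); total interest £780.89.
Payments saved = 44 − 24 = 20.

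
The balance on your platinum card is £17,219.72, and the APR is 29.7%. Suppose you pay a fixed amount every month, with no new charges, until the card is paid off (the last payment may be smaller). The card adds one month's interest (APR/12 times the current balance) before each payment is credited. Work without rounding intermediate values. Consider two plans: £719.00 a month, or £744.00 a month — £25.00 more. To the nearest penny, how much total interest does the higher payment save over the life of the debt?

£534.65

Monthly rate r = 29.7%/12 = 2.475% = 0.02475.
At £719.00/mo: n = ⌈−ln(1 − rB₀/P)/ln(1+r)⌉ = 37 payments (last £536.27); total interest = total paid − £17,219.72 = £9,200.55.
At £744.00/mo: 35 payments (last £589.62); total interest £8,665.90.
Interest saved = £9,200.55 − £8,665.90 = £534.65.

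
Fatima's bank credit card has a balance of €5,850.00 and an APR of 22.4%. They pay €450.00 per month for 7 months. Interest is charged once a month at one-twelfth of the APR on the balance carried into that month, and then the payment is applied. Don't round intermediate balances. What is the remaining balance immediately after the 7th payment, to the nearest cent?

Monthly rate r = 22.4%/12 = 1.86667% = 0.0186667.
Each month: B ← B·(1+r) − €450.00.
Month 1: interest €109.20; balance after payment €5,509.20.
Month 2: interest €102.84; balance after payment €5,162.04.
Month 3: interest €96.36; balance after payment €4,808.40.
Month 4: interest €89.76; balance after payment €4,448.15.
Month 5: interest €83.03; balance after payment €4,081.19.
Month 6: interest €76.18; balance after payment €3,707.37.
Month 7: interest €69.20; balance after payment €3,326.57.

€3,326.57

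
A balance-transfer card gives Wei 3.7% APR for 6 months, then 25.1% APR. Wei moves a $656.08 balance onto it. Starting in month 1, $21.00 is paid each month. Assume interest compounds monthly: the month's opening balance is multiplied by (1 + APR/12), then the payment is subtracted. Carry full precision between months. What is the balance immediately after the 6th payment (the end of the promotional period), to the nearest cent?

Promo months 1–6 at r₀ = 3.7%/12 = 0.00308333; months 7+ at r₁ = 25.1%/12 = 0.0209167.
After month 6: iterate B ← B·(1+r₀) − $21.00 for 6 months → $541.34.

$541.34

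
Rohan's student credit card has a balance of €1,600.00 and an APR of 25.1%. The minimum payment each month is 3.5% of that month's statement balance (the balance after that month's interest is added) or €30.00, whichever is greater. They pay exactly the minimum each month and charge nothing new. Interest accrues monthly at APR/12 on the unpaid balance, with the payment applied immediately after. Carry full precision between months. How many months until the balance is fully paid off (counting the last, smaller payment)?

86 months

Monthly rate r = 25.1%/12 = 2.09167% = 0.0209167.
While 3.5% of the post-interest balance exceeds €30.00, each month B ← (B·(1+r))·(1 − 0.035), i.e. B shrinks by the factor (1+r)·0.965 = 0.98518.
This holds for months 1–44. Entering month 45 the balance is €829.65; 3.5% of the post-interest balance is now below €30.00, so the flat €30.00 minimum applies from here.
From month 45 a fixed €30.00 at rate r clears €829.65 in 42 more payments. Total: 44 + 42 = 86 months.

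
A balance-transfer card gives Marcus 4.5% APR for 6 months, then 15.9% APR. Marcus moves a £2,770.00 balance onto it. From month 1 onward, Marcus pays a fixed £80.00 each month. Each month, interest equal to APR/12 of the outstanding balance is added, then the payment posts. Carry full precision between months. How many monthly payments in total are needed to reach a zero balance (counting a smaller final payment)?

44 months

Promo months 1–6 at r₀ = 4.5%/12 = 0.00375; months 7+ at r₁ = 15.9%/12 = 0.01325.
After month 6: iterate B ← B·(1+r₀) − £80.00 for 6 months → £2,348.39.
Then at r₁ with £80.00/mo: n₂ = −ln(1 − r₁·B/P)/ln(1+r₁) ≈ 37.42 → 38 more payments.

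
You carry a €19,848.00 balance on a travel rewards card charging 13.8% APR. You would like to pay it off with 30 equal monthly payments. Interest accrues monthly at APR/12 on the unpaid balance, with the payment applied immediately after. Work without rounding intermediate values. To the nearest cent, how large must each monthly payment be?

Monthly rate r = 13.8%/12 = 1.15% = 0.0115.
Level-payment amortization: P = B₀·r / (1 − (1+r)^(−n)) = 19848.00·0.0115 / (1 − 1.0115^(−30)).
Denominator 1 − (1+r)^(−30) = 0.29038402.
P = 228.252 / 0.29038402 ≈ 786.03.

€786.03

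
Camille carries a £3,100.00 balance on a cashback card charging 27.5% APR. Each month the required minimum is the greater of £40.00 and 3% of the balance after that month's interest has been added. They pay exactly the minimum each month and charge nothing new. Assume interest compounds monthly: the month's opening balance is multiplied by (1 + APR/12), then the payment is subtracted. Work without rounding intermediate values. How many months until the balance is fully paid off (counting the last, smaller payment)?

172 months

Monthly rate r = 27.5%/12 = 2.29167% = 0.0229167.
While 3% of the post-interest balance exceeds £40.00, each month B ← (B·(1+r))·(1 − 0.03), i.e. B shrinks by the factor (1+r)·0.97 = 0.99223.
This holds for months 1–112. Entering month 113 the balance is £1,293.91; 3% of the post-interest balance is now below £40.00, so the flat £40.00 minimum applies from here.
From month 113 a fixed £40.00 at rate r clears £1,293.91 in 60 more payments. Total: 112 + 60 = 172 months.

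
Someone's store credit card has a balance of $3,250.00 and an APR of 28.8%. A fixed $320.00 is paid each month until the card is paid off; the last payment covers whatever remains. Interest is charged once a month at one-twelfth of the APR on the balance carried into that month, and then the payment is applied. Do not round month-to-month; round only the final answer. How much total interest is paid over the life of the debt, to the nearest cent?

$520.28

Monthly rate r = 28.8%/12 = 2.4% = 0.024.
Payoff takes n = ⌈−ln(1 − rB₀/P)/ln(1+r)⌉ = ⌈11.780⌉ = 12 payments; the last is $250.28.
Total paid = 11·$320.00 + $250.28 = $3,770.28.
Total interest = total paid − principal = $3,770.28 − $3,250.00 = $520.28.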